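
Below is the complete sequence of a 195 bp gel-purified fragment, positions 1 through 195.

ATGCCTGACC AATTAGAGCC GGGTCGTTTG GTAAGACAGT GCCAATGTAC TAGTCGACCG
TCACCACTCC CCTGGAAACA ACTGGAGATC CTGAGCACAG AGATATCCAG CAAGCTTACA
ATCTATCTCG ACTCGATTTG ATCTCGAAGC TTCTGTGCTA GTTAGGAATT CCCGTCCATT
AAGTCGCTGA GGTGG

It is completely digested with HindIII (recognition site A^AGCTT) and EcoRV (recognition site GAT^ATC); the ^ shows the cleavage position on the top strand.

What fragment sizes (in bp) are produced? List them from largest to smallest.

104, 48, 35, 8 bp

HindIII sites (AAGCTT) start at positions 112, 147.
HindIII cuts after the first base of each site, so after positions 112, 147.
The EcoRV site (GATATC) starts at position 102.
EcoRV cuts after base 3 of each site, so after position 104.
Combined cut positions: 104, 112, 147.
Linear molecule, 3 cuts → 4 fragments:
  1–104 → 104 bp
  105–112 → 8 bp
  113–147 → 35 bp
  148–195 → 48 bp
Sorted largest to smallest: 104, 48, 35, 8 bp.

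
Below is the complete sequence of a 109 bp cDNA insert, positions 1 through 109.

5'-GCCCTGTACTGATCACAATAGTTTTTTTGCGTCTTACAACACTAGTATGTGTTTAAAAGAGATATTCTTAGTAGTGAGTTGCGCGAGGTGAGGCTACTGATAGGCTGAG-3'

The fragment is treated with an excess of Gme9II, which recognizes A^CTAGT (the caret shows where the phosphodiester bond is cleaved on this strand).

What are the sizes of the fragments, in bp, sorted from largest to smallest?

The Gme9II site (ACTAGT) starts at position 41.
Gme9II cuts after the first base of each site, so after position 41.
Linear molecule, 1 cut → 2 fragments:
  1–41 → 41 bp
  42–109 → 68 bp
Sorted largest to smallest: 68, 41 bp.

68, 41 bp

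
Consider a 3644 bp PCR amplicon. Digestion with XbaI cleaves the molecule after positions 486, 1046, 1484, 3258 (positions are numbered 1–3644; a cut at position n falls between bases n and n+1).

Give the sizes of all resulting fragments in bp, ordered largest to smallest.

Linear molecule, 4 cuts → 5 fragments:
  486 − 0 = 486 bp
  1046 − 486 = 560 bp
  1484 − 1046 = 438 bp
  3258 − 1484 = 1774 bp
  3644 − 3258 = 386 bp
Sorted largest to smallest: 1774, 560, 486, 438, 386 bp.

1774, 560, 486, 438, 386 bp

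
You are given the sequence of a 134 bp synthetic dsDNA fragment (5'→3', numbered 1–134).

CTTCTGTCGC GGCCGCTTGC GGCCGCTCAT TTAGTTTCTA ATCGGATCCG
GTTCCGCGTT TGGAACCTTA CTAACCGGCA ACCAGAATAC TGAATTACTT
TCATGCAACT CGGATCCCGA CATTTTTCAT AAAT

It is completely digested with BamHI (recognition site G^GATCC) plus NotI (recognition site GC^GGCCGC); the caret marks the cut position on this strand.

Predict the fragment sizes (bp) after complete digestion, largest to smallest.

BamHI sites (GGATCC) start at positions 44, 112.
BamHI cuts after the first base of each site, so after positions 44, 112.
NotI sites (GCGGCCGC) start at positions 9, 19.
NotI cuts after base 2 of each site, so after positions 10, 20.
Combined cut positions: 10, 20, 44, 112.
Linear molecule, 4 cuts → 5 fragments:
  1–10 → 10 bp
  11–20 → 10 bp
  21–44 → 24 bp
  45–112 → 68 bp
  113–134 → 22 bp
Sorted largest to smallest: 68, 24, 22, 10, 10 bp.

68, 24, 22, 10, 10 bp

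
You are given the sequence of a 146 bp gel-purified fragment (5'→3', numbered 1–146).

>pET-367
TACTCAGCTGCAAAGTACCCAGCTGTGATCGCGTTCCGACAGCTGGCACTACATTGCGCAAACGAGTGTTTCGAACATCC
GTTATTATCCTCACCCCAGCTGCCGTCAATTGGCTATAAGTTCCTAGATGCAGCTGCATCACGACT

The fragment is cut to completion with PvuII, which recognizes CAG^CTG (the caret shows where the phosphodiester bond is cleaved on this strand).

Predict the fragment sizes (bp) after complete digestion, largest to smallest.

57, 34, 20, 15, 13, 7 bp

PvuII sites (CAGCTG) start at positions 5, 20, 40, 97, 131.
PvuII cuts after base 3 of each site, so after positions 7, 22, 42, 99, 133.
Linear molecule, 5 cuts → 6 fragments:
  1–7 → 7 bp
  8–22 → 15 bp
  23–42 → 20 bp
  43–99 → 57 bp
  100–133 → 34 bp
  134–146 → 13 bp
Sorted largest to smallest: 57, 34, 20, 15, 13, 7 bp.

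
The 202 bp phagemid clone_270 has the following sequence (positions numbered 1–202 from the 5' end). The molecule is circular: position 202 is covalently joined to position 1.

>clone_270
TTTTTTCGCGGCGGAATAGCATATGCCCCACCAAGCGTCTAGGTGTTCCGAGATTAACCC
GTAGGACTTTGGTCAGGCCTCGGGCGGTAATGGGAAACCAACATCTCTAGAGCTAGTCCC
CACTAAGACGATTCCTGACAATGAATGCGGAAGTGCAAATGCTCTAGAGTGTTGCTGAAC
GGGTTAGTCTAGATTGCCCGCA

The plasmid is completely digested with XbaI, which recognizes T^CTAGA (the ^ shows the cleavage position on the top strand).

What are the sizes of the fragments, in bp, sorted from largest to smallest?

XbaI sites (TCTAGA) start at positions 106, 163, 188.
XbaI cuts after the first base of each site, so after positions 106, 163, 188.
Circular molecule, 3 cuts → 3 fragments:
  107–163 → 57 bp
  164–188 → 25 bp
  189–202 then 1–106 → 14 + 106 = 120 bp
Sorted largest to smallest: 120, 57, 25 bp.

120, 57, 25 bp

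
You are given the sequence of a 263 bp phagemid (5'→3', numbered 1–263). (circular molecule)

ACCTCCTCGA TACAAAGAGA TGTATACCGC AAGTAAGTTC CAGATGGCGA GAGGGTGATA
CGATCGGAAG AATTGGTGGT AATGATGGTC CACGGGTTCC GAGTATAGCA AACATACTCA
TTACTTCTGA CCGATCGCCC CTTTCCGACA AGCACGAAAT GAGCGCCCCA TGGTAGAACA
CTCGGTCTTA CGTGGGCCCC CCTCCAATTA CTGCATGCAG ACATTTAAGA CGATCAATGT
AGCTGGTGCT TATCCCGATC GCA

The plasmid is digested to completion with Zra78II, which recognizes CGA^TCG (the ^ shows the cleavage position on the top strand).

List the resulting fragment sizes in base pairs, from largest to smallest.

124, 71, 68 bp

Zra78II sites (CGATCG) start at positions 61, 132, 256.
Zra78II cuts after base 3 of each site, so after positions 63, 134, 258.
Circular molecule, 3 cuts → 3 fragments:
  64–134 → 71 bp
  135–258 → 124 bp
  259–263 then 1–63 → 5 + 63 = 68 bp
Sorted largest to smallest: 124, 71, 68 bp.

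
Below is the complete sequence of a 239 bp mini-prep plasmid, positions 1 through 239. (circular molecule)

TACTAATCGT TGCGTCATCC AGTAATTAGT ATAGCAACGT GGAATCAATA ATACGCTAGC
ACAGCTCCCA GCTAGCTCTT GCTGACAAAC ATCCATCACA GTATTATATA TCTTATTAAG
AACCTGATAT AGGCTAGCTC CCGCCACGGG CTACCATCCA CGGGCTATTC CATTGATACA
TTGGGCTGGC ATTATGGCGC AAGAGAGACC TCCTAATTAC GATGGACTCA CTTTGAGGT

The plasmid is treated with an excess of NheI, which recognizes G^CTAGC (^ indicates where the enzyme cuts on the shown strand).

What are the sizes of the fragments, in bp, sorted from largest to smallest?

161, 62, 16 bp

NheI sites (GCTAGC) start at positions 55, 71, 133.
NheI cuts after the first base of each site, so after positions 55, 71, 133.
Circular molecule, 3 cuts → 3 fragments:
  56–71 → 16 bp
  72–133 → 62 bp
  134–239 then 1–55 → 106 + 55 = 161 bp
Sorted largest to smallest: 161, 62, 16 bp.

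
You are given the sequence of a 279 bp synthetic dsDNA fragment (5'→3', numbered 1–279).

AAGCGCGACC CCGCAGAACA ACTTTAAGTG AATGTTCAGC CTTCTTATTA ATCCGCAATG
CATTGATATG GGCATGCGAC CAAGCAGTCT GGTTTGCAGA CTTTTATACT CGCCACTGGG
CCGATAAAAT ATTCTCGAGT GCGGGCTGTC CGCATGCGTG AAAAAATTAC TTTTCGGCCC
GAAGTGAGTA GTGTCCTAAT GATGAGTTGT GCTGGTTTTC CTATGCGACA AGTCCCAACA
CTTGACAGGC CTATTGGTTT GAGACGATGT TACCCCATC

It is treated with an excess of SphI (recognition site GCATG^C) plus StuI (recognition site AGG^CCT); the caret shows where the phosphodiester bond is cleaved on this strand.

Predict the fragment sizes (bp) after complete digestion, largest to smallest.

93, 80, 76, 30 bp

SphI sites (GCATGC) start at positions 72, 152.
SphI cuts after base 5 of each site (before the last base), so after positions 76, 156.
The StuI site (AGGCCT) starts at position 247.
StuI cuts after base 3 of each site, so after position 249.
Combined cut positions: 76, 156, 249.
Linear molecule, 3 cuts → 4 fragments:
  1–76 → 76 bp
  77–156 → 80 bp
  157–249 → 93 bp
  250–279 → 30 bp
Sorted largest to smallest: 93, 80, 76, 30 bp.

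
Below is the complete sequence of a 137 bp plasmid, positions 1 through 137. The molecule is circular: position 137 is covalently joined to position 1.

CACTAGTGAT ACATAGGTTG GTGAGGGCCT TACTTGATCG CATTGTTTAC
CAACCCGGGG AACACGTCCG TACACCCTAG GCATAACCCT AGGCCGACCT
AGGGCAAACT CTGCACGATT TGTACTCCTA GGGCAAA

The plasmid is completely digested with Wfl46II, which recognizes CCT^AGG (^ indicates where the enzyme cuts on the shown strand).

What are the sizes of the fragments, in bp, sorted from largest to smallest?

Wfl46II sites (CCTAGG) start at positions 76, 88, 98, 127.
Wfl46II cuts after base 3 of each site, so after positions 78, 90, 100, 129.
Circular molecule, 4 cuts → 4 fragments:
  79–90 → 12 bp
  91–100 → 10 bp
  101–129 → 29 bp
  130–137 then 1–78 → 8 + 78 = 86 bp
Sorted largest to smallest: 86, 29, 12, 10 bp.

86, 29, 12, 10 bp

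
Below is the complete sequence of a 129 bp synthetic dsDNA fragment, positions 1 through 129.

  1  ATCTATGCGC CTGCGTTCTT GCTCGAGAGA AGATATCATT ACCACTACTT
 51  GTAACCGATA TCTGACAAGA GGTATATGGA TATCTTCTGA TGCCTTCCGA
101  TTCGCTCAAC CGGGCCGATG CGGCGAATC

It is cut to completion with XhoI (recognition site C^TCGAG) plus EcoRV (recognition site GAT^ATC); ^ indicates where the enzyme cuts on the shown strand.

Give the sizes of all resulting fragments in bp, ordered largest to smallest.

The XhoI site (CTCGAG) starts at position 22.
XhoI cuts after the first base of each site, so after position 22.
EcoRV sites (GATATC) start at positions 32, 57, 79.
EcoRV cuts after base 3 of each site, so after positions 34, 59, 81.
Combined cut positions: 22, 34, 59, 81.
Linear molecule, 4 cuts → 5 fragments:
  1–22 → 22 bp
  23–34 → 12 bp
  35–59 → 25 bp
  60–81 → 22 bp
  82–129 → 48 bp
Sorted largest to smallest: 48, 25, 22, 22, 12 bp.

48, 25, 22, 22, 12 bp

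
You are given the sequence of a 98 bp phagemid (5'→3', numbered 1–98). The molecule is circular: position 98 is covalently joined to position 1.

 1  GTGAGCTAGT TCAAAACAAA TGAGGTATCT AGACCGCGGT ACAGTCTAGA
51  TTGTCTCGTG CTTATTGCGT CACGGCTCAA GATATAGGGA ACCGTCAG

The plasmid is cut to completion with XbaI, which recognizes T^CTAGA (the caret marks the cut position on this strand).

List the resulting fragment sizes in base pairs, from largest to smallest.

81, 17 bp

XbaI sites (TCTAGA) start at positions 28, 45.
XbaI cuts after the first base of each site, so after positions 28, 45.
Circular molecule, 2 cuts → 2 fragments:
  29–45 → 17 bp
  46–98 then 1–28 → 53 + 28 = 81 bp
Sorted largest to smallest: 81, 17 bp.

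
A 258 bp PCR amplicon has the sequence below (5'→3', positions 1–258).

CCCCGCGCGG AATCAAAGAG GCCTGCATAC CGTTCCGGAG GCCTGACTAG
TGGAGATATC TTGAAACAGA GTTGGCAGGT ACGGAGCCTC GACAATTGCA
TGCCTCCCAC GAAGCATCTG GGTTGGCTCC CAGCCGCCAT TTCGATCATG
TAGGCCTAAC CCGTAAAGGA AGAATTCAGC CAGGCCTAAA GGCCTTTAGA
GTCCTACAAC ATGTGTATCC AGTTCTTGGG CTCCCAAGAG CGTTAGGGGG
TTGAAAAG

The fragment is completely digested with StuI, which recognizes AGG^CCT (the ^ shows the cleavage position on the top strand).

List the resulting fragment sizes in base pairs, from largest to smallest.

StuI sites (AGGCCT) start at positions 19, 39, 152, 182, 190.
StuI cuts after base 3 of each site, so after positions 21, 41, 154, 184, 192.
Linear molecule, 5 cuts → 6 fragments:
  1–21 → 21 bp
  22–41 → 20 bp
  42–154 → 113 bp
  155–184 → 30 bp
  185–192 → 8 bp
  193–258 → 66 bp
Sorted largest to smallest: 113, 66, 30, 21, 20, 8 bp.

113, 66, 30, 21, 20, 8 bp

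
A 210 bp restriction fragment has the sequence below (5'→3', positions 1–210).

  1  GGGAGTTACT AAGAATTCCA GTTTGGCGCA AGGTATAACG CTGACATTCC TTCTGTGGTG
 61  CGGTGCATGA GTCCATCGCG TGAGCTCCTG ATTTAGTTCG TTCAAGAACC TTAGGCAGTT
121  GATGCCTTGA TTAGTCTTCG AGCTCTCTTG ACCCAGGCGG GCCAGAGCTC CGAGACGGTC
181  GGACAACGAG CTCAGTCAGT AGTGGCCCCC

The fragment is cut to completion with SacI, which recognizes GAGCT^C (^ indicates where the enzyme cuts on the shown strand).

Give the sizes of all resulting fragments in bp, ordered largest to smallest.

86, 58, 25, 23, 18 bp

SacI sites (GAGCTC) start at positions 82, 140, 165, 188.
SacI cuts after base 5 of each site (before the last base), so after positions 86, 144, 169, 192.
Linear molecule, 4 cuts → 5 fragments:
  1–86 → 86 bp
  87–144 → 58 bp
  145–169 → 25 bp
  170–192 → 23 bp
  193–210 → 18 bp
Sorted largest to smallest: 86, 58, 25, 23, 18 bp.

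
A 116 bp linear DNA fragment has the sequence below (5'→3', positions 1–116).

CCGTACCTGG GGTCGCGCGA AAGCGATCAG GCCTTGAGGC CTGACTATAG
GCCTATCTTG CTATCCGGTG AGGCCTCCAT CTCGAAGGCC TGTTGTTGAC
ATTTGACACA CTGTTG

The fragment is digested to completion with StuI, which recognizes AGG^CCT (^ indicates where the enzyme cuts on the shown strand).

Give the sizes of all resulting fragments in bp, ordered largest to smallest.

StuI sites (AGGCCT) start at positions 29, 37, 49, 71, 86.
StuI cuts after base 3 of each site, so after positions 31, 39, 51, 73, 88.
Linear molecule, 5 cuts → 6 fragments:
  1–31 → 31 bp
  32–39 → 8 bp
  40–51 → 12 bp
  52–73 → 22 bp
  74–88 → 15 bp
  89–116 → 28 bp
Sorted largest to smallest: 31, 28, 22, 15, 12, 8 bp.

31, 28, 22, 15, 12, 8 bp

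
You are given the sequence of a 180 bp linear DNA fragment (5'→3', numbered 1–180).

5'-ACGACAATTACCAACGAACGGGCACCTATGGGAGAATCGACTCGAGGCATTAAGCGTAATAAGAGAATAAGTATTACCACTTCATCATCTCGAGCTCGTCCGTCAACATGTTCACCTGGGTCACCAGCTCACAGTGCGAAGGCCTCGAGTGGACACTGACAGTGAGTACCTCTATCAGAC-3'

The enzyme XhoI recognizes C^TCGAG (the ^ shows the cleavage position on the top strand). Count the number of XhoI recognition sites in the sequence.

CTCGAG occurs starting at positions 41, 89, 144.
XhoI cuts at 3 sites.

3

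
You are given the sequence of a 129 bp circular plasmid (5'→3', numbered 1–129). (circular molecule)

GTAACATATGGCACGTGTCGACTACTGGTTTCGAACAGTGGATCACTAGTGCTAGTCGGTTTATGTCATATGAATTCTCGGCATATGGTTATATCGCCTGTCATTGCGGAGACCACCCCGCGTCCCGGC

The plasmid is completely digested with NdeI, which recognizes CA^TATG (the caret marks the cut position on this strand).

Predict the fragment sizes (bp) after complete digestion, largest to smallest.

62, 52, 15 bp

NdeI sites (CATATG) start at positions 5, 67, 82.
NdeI cuts after base 2 of each site, so after positions 6, 68, 83.
Circular molecule, 3 cuts → 3 fragments:
  7–68 → 62 bp
  69–83 → 15 bp
  84–129 then 1–6 → 46 + 6 = 52 bp
Sorted largest to smallest: 62, 52, 15 bp.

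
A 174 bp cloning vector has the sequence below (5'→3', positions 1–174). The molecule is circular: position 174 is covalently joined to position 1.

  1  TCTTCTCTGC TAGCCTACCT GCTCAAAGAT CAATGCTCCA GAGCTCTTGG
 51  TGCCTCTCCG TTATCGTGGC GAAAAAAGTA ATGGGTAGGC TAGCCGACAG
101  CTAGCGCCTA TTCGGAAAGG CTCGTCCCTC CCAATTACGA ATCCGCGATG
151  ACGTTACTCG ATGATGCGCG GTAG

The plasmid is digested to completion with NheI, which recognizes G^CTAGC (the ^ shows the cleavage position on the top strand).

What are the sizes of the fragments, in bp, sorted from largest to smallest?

NheI sites (GCTAGC) start at positions 9, 89, 100.
NheI cuts after the first base of each site, so after positions 9, 89, 100.
Circular molecule, 3 cuts → 3 fragments:
  10–89 → 80 bp
  90–100 → 11 bp
  101–174 then 1–9 → 74 + 9 = 83 bp
Sorted largest to smallest: 83, 80, 11 bp.

83, 80, 11 bp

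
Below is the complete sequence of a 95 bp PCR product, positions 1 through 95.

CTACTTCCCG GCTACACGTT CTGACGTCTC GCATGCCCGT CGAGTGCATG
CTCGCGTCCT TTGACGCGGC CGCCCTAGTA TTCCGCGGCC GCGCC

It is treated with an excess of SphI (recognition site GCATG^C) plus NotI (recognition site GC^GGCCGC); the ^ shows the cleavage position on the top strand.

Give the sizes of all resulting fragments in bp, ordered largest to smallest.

SphI sites (GCATGC) start at positions 31, 46.
SphI cuts after base 5 of each site (before the last base), so after positions 35, 50.
NotI sites (GCGGCCGC) start at positions 66, 85.
NotI cuts after base 2 of each site, so after positions 67, 86.
Combined cut positions: 35, 50, 67, 86.
Linear molecule, 4 cuts → 5 fragments:
  1–35 → 35 bp
  36–50 → 15 bp
  51–67 → 17 bp
  68–86 → 19 bp
  87–95 → 9 bp
Sorted largest to smallest: 35, 19, 17, 15, 9 bp.

35, 19, 17, 15, 9 bp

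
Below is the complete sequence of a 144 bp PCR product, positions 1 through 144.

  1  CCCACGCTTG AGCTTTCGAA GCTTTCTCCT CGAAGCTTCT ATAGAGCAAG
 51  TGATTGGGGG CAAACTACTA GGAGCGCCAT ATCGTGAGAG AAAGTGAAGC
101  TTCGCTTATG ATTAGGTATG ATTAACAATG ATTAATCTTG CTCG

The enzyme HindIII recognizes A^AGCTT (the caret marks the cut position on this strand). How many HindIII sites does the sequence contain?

3

AAGCTT occurs starting at positions 19, 33, 97.
HindIII cuts at 3 sites.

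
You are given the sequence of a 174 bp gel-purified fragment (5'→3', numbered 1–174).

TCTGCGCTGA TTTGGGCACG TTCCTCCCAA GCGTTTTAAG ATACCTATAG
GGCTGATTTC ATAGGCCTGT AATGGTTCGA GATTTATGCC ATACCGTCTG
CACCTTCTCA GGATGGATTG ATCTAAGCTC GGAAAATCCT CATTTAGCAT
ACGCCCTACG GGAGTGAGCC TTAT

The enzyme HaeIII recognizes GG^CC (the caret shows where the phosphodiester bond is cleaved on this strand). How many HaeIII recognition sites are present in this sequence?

1

GGCC occurs starting at position 64.
HaeIII cuts at 1 site.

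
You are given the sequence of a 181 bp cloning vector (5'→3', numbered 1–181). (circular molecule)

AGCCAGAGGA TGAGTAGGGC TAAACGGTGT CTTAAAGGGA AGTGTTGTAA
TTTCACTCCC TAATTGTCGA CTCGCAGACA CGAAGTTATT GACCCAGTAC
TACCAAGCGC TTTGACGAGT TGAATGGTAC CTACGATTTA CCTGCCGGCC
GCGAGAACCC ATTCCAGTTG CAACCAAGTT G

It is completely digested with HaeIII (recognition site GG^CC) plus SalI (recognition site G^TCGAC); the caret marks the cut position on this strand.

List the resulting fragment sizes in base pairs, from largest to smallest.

99, 82 bp

The HaeIII site (GGCC) starts at position 147.
HaeIII cuts after base 2 of each site, so after position 148.
The SalI site (GTCGAC) starts at position 66.
SalI cuts after the first base of each site, so after position 66.
Combined cut positions: 66, 148.
Circular molecule, 2 cuts → 2 fragments:
  67–148 → 82 bp
  149–181 then 1–66 → 33 + 66 = 99 bp
Sorted largest to smallest: 99, 82 bp.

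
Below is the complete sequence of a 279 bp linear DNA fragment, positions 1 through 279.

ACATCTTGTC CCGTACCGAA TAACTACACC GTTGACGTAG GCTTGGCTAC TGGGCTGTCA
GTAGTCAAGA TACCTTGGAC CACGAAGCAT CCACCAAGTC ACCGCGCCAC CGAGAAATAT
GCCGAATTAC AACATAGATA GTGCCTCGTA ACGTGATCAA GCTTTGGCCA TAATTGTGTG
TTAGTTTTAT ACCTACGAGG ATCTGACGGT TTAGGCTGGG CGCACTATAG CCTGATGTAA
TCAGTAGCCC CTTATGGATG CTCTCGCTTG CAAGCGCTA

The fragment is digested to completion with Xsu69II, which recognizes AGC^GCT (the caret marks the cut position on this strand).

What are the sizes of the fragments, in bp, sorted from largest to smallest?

275, 4 bp

The Xsu69II site (AGCGCT) starts at position 273.
Xsu69II cuts after base 3 of each site, so after position 275.
Linear molecule, 1 cut → 2 fragments:
  1–275 → 275 bp
  276–279 → 4 bp
Sorted largest to smallest: 275, 4 bp.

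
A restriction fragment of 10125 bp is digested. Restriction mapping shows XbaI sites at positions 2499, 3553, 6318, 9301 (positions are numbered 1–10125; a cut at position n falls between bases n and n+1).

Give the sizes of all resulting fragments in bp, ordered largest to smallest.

Linear molecule, 4 cuts → 5 fragments:
  2499 − 0 = 2499 bp
  3553 − 2499 = 1054 bp
  6318 − 3553 = 2765 bp
  9301 − 6318 = 2983 bp
  10125 − 9301 = 824 bp
Sorted largest to smallest: 2983, 2765, 2499, 1054, 824 bp.

2983, 2765, 2499, 1054, 824 bp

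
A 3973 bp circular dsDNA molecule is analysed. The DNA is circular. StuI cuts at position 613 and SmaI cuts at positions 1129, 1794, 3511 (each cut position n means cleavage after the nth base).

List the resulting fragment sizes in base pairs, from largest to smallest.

Combined cut positions (sorted): 613, 1129, 1794, 3511.
Circular molecule, 4 cuts → 4 fragments:
  1129 − 613 = 516 bp
  1794 − 1129 = 665 bp
  3511 − 1794 = 1717 bp
  wrap: 3973 − 3511 + 613 = 1075 bp
Sorted largest to smallest: 1717, 1075, 665, 516 bp.

1717, 1075, 665, 516 bp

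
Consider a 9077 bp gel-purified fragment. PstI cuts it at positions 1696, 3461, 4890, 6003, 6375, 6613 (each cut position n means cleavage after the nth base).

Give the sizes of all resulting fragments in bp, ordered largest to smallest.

Linear molecule, 6 cuts → 7 fragments:
  1696 − 0 = 1696 bp
  3461 − 1696 = 1765 bp
  4890 − 3461 = 1429 bp
  6003 − 4890 = 1113 bp
  6375 − 6003 = 372 bp
  6613 − 6375 = 238 bp
  9077 − 6613 = 2464 bp
Sorted largest to smallest: 2464, 1765, 1696, 1429, 1113, 372, 238 bp.

2464, 1765, 1696, 1429, 1113, 372, 238 bp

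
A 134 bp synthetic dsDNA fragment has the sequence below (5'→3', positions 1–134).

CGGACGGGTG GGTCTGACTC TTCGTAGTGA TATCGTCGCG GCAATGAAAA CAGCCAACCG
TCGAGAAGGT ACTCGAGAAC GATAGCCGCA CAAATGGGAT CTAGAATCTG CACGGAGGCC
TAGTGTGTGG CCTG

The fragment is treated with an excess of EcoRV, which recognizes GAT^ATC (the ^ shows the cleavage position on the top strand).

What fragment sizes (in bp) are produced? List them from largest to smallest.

The EcoRV site (GATATC) starts at position 29.
EcoRV cuts after base 3 of each site, so after position 31.
Linear molecule, 1 cut → 2 fragments:
  1–31 → 31 bp
  32–134 → 103 bp
Sorted largest to smallest: 103, 31 bp.

103, 31 bp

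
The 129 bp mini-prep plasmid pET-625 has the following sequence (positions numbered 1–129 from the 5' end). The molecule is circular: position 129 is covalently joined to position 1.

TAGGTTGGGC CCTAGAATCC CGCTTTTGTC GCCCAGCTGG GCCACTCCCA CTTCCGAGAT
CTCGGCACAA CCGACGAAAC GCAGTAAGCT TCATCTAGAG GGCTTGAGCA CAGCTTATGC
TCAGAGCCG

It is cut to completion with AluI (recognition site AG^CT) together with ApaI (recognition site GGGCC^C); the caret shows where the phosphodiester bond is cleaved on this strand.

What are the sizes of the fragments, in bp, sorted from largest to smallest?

AluI sites (AGCT) start at positions 35, 87, 112.
AluI cuts after base 2 of each site, so after positions 36, 88, 113.
The ApaI site (GGGCCC) starts at position 7.
ApaI cuts after base 5 of each site (before the last base), so after position 11.
Combined cut positions: 11, 36, 88, 113.
Circular molecule, 4 cuts → 4 fragments:
  12–36 → 25 bp
  37–88 → 52 bp
  89–113 → 25 bp
  114–129 then 1–11 → 16 + 11 = 27 bp
Sorted largest to smallest: 52, 27, 25, 25 bp.

52, 27, 25, 25 bp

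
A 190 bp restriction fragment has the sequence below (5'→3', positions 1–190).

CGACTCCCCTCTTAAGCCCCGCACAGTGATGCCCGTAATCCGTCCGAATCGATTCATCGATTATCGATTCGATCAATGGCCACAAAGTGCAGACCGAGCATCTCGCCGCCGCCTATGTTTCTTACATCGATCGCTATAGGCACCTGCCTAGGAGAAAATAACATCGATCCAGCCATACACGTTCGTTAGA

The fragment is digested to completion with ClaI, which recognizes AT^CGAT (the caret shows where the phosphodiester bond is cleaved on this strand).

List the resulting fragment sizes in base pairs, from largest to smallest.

ClaI sites (ATCGAT) start at positions 48, 56, 63, 126, 163.
ClaI cuts after base 2 of each site, so after positions 49, 57, 64, 127, 164.
Linear molecule, 5 cuts → 6 fragments:
  1–49 → 49 bp
  50–57 → 8 bp
  58–64 → 7 bp
  65–127 → 63 bp
  128–164 → 37 bp
  165–190 → 26 bp
Sorted largest to smallest: 63, 49, 37, 26, 8, 7 bp.

63, 49, 37, 26, 8, 7 bp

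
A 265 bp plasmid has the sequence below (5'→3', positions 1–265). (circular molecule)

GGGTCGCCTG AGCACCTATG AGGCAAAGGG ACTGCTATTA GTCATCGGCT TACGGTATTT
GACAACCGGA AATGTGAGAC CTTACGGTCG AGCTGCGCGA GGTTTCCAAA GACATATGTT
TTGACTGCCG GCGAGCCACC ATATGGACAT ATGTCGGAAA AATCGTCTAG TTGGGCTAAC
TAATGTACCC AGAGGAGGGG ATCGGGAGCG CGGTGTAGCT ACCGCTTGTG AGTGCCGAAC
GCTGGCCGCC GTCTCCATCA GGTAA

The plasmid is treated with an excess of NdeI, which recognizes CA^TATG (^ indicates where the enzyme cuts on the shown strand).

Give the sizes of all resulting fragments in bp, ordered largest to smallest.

230, 27, 8 bp

NdeI sites (CATATG) start at positions 113, 140, 148.
NdeI cuts after base 2 of each site, so after positions 114, 141, 149.
Circular molecule, 3 cuts → 3 fragments:
  115–141 → 27 bp
  142–149 → 8 bp
  150–265 then 1–114 → 116 + 114 = 230 bp
Sorted largest to smallest: 230, 27, 8 bp.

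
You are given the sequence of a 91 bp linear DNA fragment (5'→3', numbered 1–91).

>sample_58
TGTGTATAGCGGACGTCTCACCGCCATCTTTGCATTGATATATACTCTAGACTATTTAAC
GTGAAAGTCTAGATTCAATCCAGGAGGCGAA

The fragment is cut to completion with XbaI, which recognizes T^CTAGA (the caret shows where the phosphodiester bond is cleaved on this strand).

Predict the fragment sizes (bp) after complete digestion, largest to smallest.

46, 23, 22 bp

XbaI sites (TCTAGA) start at positions 46, 68.
XbaI cuts after the first base of each site, so after positions 46, 68.
Linear molecule, 2 cuts → 3 fragments:
  1–46 → 46 bp
  47–68 → 22 bp
  69–91 → 23 bp
Sorted largest to smallest: 46, 23, 22 bp.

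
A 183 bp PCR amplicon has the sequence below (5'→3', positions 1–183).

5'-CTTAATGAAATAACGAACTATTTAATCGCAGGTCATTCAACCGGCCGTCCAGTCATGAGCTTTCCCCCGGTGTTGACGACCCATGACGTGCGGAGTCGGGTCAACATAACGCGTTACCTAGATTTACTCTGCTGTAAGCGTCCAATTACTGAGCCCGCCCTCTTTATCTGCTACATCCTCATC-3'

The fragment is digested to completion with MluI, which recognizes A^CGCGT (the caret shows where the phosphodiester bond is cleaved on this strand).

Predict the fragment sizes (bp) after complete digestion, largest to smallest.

The MluI site (ACGCGT) starts at position 109.
MluI cuts after the first base of each site, so after position 109.
Linear molecule, 1 cut → 2 fragments:
  1–109 → 109 bp
  110–183 → 74 bp
Sorted largest to smallest: 109, 74 bp.

109, 74 bp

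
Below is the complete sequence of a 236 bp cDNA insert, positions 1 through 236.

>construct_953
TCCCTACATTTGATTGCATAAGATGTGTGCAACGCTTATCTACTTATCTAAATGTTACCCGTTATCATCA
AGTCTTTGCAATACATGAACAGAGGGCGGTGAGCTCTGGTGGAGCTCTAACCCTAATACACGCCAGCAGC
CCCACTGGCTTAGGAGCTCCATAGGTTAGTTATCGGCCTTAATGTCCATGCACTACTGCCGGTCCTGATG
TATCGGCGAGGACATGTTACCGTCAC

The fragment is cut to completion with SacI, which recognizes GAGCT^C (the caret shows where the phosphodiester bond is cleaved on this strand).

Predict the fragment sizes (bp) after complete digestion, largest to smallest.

SacI sites (GAGCTC) start at positions 101, 112, 154.
SacI cuts after base 5 of each site (before the last base), so after positions 105, 116, 158.
Linear molecule, 3 cuts → 4 fragments:
  1–105 → 105 bp
  106–116 → 11 bp
  117–158 → 42 bp
  159–236 → 78 bp
Sorted largest to smallest: 105, 78, 42, 11 bp.

105, 78, 42, 11 bp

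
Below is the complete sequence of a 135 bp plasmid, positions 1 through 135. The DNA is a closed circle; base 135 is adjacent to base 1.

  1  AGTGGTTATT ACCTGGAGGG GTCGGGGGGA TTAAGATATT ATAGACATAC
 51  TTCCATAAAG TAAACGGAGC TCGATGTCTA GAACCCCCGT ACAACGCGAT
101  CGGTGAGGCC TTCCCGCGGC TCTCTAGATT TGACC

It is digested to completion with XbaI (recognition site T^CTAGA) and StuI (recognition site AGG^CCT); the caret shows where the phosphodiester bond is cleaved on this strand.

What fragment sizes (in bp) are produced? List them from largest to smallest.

XbaI sites (TCTAGA) start at positions 77, 123.
XbaI cuts after the first base of each site, so after positions 77, 123.
The StuI site (AGGCCT) starts at position 106.
StuI cuts after base 3 of each site, so after position 108.
Combined cut positions: 77, 108, 123.
Circular molecule, 3 cuts → 3 fragments:
  78–108 → 31 bp
  109–123 → 15 bp
  124–135 then 1–77 → 12 + 77 = 89 bp
Sorted largest to smallest: 89, 31, 15 bp.

89, 31, 15 bp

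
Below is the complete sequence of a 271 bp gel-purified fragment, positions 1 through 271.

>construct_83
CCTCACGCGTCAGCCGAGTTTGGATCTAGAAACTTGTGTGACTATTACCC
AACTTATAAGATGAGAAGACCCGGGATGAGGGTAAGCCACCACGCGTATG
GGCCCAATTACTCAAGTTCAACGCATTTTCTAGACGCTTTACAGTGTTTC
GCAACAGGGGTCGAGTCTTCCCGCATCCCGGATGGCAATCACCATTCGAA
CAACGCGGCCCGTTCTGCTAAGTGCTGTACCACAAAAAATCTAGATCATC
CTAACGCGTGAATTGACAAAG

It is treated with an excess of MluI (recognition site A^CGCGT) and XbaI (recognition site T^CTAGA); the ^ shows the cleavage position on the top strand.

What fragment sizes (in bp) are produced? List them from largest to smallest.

111, 67, 37, 20, 17, 14, 5 bp

MluI sites (ACGCGT) start at positions 5, 92, 254.
MluI cuts after the first base of each site, so after positions 5, 92, 254.
XbaI sites (TCTAGA) start at positions 25, 129, 240.
XbaI cuts after the first base of each site, so after positions 25, 129, 240.
Combined cut positions: 5, 25, 92, 129, 240, 254.
Linear molecule, 6 cuts → 7 fragments:
  1–5 → 5 bp
  6–25 → 20 bp
  26–92 → 67 bp
  93–129 → 37 bp
  130–240 → 111 bp
  241–254 → 14 bp
  255–271 → 17 bp
Sorted largest to smallest: 111, 67, 37, 20, 17, 14, 5 bp.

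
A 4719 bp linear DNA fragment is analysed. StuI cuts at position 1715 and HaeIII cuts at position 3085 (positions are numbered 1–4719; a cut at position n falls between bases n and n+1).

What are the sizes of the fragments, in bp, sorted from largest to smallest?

Combined cut positions (sorted): 1715, 3085.
Linear molecule, 2 cuts → 3 fragments:
  1715 − 0 = 1715 bp
  3085 − 1715 = 1370 bp
  4719 − 3085 = 1634 bp
Sorted largest to smallest: 1715, 1634, 1370 bp.

1715, 1634, 1370 bp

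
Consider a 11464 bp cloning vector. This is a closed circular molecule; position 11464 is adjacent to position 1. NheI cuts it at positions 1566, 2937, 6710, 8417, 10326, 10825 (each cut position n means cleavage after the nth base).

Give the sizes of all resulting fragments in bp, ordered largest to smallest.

Circular molecule, 6 cuts → 6 fragments:
  2937 − 1566 = 1371 bp
  6710 − 2937 = 3773 bp
  8417 − 6710 = 1707 bp
  10326 − 8417 = 1909 bp
  10825 − 10326 = 499 bp
  wrap: 11464 − 10825 + 1566 = 2205 bp
Sorted largest to smallest: 3773, 2205, 1909, 1707, 1371, 499 bp.

3773, 2205, 1909, 1707, 1371, 499 bp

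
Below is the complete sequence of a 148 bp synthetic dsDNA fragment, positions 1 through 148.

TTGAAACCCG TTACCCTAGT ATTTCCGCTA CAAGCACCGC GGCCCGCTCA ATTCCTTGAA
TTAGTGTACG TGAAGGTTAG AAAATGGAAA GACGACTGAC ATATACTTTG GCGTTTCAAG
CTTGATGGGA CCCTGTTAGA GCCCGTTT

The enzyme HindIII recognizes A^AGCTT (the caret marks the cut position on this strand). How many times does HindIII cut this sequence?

AAGCTT occurs starting at position 118.
HindIII cuts at 1 site.

1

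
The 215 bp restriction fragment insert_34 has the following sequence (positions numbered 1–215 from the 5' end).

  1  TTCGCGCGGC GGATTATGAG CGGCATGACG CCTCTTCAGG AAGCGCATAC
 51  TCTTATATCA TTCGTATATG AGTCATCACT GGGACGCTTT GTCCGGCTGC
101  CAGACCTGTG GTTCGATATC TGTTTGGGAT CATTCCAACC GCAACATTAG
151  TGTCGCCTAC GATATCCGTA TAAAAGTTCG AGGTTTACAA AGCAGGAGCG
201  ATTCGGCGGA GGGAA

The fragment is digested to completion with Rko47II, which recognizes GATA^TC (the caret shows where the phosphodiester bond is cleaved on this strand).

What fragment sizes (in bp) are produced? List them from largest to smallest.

Rko47II sites (GATATC) start at positions 115, 161.
Rko47II cuts after base 4 of each site, so after positions 118, 164.
Linear molecule, 2 cuts → 3 fragments:
  1–118 → 118 bp
  119–164 → 46 bp
  165–215 → 51 bp
Sorted largest to smallest: 118, 51, 46 bp.

118, 51, 46 bp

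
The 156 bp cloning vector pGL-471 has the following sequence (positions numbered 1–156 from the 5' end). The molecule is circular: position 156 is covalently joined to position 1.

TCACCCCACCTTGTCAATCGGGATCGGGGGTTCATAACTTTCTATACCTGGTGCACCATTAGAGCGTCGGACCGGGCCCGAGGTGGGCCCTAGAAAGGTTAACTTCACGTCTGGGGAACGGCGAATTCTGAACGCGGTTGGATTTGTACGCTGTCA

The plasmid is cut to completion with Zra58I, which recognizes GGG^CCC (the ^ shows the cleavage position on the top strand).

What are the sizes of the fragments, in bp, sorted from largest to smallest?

Zra58I sites (GGGCCC) start at positions 74, 85.
Zra58I cuts after base 3 of each site, so after positions 76, 87.
Circular molecule, 2 cuts → 2 fragments:
  77–87 → 11 bp
  88–156 then 1–76 → 69 + 76 = 145 bp
Sorted largest to smallest: 145, 11 bp.

145, 11 bp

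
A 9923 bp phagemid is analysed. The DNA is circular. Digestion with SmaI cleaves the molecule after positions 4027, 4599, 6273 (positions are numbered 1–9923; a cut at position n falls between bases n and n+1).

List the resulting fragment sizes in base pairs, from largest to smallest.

Circular molecule, 3 cuts → 3 fragments:
  4599 − 4027 = 572 bp
  6273 − 4599 = 1674 bp
  wrap: 9923 − 6273 + 4027 = 7677 bp
Sorted largest to smallest: 7677, 1674, 572 bp.

7677, 1674, 572 bp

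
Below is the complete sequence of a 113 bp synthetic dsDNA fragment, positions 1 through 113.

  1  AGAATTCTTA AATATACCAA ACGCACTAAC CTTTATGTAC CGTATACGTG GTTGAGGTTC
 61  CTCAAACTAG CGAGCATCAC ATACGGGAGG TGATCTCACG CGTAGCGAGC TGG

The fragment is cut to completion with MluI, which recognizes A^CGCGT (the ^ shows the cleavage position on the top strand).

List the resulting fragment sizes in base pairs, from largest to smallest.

The MluI site (ACGCGT) starts at position 98.
MluI cuts after the first base of each site, so after position 98.
Linear molecule, 1 cut → 2 fragments:
  1–98 → 98 bp
  99–113 → 15 bp
Sorted largest to smallest: 98, 15 bp.

98, 15 bp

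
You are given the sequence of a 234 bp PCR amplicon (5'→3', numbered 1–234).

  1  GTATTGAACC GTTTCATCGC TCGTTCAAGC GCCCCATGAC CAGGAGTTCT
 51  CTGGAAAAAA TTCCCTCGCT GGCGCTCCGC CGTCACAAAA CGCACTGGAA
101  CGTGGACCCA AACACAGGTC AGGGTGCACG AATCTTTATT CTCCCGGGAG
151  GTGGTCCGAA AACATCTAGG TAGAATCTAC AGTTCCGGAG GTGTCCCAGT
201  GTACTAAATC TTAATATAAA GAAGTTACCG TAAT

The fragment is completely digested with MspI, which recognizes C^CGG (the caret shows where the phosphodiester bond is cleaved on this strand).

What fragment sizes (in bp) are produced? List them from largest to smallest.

144, 49, 41 bp

MspI sites (CCGG) start at positions 144, 185.
MspI cuts after the first base of each site, so after positions 144, 185.
Linear molecule, 2 cuts → 3 fragments:
  1–144 → 144 bp
  145–185 → 41 bp
  186–234 → 49 bp
Sorted largest to smallest: 144, 49, 41 bp.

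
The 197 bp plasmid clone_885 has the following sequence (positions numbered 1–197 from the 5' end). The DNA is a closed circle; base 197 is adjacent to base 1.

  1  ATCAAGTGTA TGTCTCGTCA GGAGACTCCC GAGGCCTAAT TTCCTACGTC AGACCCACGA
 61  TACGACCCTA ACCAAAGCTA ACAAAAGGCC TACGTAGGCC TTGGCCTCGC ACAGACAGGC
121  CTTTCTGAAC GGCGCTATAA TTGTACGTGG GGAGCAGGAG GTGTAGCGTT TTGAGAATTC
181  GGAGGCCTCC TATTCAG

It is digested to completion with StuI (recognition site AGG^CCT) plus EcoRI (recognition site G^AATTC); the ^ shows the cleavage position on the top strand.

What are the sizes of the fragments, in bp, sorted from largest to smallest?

56, 54, 46, 21, 10, 10 bp

StuI sites (AGGCCT) start at positions 32, 86, 96, 117, 183.
StuI cuts after base 3 of each site, so after positions 34, 88, 98, 119, 185.
The EcoRI site (GAATTC) starts at position 175.
EcoRI cuts after the first base of each site, so after position 175.
Combined cut positions: 34, 88, 98, 119, 175, 185.
Circular molecule, 6 cuts → 6 fragments:
  35–88 → 54 bp
  89–98 → 10 bp
  99–119 → 21 bp
  120–175 → 56 bp
  176–185 → 10 bp
  186–197 then 1–34 → 12 + 34 = 46 bp
Sorted largest to smallest: 56, 54, 46, 21, 10, 10 bp.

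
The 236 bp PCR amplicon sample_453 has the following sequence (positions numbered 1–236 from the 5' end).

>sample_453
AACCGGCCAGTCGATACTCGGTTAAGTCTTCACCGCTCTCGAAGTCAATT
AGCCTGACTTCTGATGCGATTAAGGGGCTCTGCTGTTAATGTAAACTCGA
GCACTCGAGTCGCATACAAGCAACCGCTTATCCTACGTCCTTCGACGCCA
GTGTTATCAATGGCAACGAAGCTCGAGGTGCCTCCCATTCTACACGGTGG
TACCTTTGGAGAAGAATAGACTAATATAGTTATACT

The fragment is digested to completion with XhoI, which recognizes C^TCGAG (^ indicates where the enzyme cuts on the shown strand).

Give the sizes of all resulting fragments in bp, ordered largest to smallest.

96, 68, 64, 8 bp

XhoI sites (CTCGAG) start at positions 96, 104, 172.
XhoI cuts after the first base of each site, so after positions 96, 104, 172.
Linear molecule, 3 cuts → 4 fragments:
  1–96 → 96 bp
  97–104 → 8 bp
  105–172 → 68 bp
  173–236 → 64 bp
Sorted largest to smallest: 96, 68, 64, 8 bp.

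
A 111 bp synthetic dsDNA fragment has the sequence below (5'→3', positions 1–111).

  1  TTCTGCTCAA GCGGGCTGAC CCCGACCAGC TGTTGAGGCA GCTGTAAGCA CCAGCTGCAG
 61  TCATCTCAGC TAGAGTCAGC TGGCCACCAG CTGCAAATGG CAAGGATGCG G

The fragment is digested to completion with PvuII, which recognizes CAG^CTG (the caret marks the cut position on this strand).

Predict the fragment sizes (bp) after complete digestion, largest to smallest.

29, 25, 21, 13, 12, 11 bp

PvuII sites (CAGCTG) start at positions 27, 39, 52, 77, 88.
PvuII cuts after base 3 of each site, so after positions 29, 41, 54, 79, 90.
Linear molecule, 5 cuts → 6 fragments:
  1–29 → 29 bp
  30–41 → 12 bp
  42–54 → 13 bp
  55–79 → 25 bp
  80–90 → 11 bp
  91–111 → 21 bp
Sorted largest to smallest: 29, 25, 21, 13, 12, 11 bp.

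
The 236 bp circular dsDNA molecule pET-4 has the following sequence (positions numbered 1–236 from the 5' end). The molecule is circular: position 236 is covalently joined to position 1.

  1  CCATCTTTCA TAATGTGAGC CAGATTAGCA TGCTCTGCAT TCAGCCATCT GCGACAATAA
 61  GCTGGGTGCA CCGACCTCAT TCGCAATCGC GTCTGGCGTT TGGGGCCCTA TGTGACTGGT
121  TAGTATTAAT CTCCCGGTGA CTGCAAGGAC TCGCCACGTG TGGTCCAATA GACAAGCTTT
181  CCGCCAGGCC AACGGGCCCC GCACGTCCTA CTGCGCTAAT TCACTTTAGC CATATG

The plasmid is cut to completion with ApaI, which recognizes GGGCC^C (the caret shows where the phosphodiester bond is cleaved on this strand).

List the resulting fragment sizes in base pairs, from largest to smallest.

ApaI sites (GGGCCC) start at positions 103, 194.
ApaI cuts after base 5 of each site (before the last base), so after positions 107, 198.
Circular molecule, 2 cuts → 2 fragments:
  108–198 → 91 bp
  199–236 then 1–107 → 38 + 107 = 145 bp
Sorted largest to smallest: 145, 91 bp.

145, 91 bp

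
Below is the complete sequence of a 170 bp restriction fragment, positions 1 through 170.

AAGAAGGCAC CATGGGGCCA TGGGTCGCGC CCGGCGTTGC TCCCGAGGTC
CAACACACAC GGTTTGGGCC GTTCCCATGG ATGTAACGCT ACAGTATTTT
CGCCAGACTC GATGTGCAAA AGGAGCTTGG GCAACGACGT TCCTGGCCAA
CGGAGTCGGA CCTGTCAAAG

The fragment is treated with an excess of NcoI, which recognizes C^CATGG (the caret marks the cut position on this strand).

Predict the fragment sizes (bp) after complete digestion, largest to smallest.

95, 57, 10, 8 bp

NcoI sites (CCATGG) start at positions 10, 18, 75.
NcoI cuts after the first base of each site, so after positions 10, 18, 75.
Linear molecule, 3 cuts → 4 fragments:
  1–10 → 10 bp
  11–18 → 8 bp
  19–75 → 57 bp
  76–170 → 95 bp
Sorted largest to smallest: 95, 57, 10, 8 bp.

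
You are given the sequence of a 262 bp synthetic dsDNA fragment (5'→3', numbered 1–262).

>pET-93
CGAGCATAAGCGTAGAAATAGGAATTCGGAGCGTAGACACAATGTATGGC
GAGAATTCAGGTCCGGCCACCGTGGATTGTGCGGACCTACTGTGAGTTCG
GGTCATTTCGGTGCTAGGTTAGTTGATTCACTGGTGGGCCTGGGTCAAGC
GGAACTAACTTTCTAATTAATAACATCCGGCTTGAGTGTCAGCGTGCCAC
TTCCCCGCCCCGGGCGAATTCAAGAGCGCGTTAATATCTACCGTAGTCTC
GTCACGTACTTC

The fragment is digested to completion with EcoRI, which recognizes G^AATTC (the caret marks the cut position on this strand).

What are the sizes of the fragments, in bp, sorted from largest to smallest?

163, 46, 31, 22 bp

EcoRI sites (GAATTC) start at positions 22, 53, 216.
EcoRI cuts after the first base of each site, so after positions 22, 53, 216.
Linear molecule, 3 cuts → 4 fragments:
  1–22 → 22 bp
  23–53 → 31 bp
  54–216 → 163 bp
  217–262 → 46 bp
Sorted largest to smallest: 163, 46, 31, 22 bp.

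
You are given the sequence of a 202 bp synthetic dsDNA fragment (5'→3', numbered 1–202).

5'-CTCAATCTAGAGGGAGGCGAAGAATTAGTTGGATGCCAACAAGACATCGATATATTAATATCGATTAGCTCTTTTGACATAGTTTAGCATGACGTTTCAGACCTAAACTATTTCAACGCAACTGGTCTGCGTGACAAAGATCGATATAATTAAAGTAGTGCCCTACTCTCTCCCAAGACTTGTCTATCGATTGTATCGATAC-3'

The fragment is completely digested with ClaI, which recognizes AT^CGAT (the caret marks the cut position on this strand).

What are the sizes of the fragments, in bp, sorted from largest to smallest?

80, 47, 46, 14, 9, 6 bp

ClaI sites (ATCGAT) start at positions 46, 60, 140, 186, 195.
ClaI cuts after base 2 of each site, so after positions 47, 61, 141, 187, 196.
Linear molecule, 5 cuts → 6 fragments:
  1–47 → 47 bp
  48–61 → 14 bp
  62–141 → 80 bp
  142–187 → 46 bp
  188–196 → 9 bp
  197–202 → 6 bp
Sorted largest to smallest: 80, 47, 46, 14, 9, 6 bp.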